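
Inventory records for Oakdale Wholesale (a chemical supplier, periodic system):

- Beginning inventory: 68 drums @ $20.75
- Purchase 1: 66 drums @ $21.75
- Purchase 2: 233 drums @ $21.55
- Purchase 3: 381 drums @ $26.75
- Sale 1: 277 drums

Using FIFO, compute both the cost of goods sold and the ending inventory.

Sale 1 (277) [FIFO — oldest first]: 68 @ $20.75 + 66 @ $21.75 + 143 @ $21.55 = $5,928.15
Ending inventory: 90 @ $21.55 + 381 @ $26.75 = $12,131.25

COGS = $5,928.15; ending inventory = $12,131.25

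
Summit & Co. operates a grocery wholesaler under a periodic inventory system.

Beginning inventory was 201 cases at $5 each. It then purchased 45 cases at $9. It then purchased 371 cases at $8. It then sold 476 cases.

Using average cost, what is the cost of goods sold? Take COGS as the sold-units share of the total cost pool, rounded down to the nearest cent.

Sale 1, sell 476: 476/617 × $4,378.00 → $3,377.51
Ending inventory (cost pool remaining) = $1,000.49
Check: goods available $4,378.00 = COGS $3,377.51 + ending $1,000.49

COGS = $3,377.51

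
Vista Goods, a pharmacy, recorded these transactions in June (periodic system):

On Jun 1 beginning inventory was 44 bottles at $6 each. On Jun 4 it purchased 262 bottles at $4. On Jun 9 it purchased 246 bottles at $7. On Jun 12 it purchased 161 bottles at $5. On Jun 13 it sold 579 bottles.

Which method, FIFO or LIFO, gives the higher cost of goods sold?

FIFO COGS: 44 @ $6 + 262 @ $4 + 246 @ $7 + 27 @ $5 = $3,169
LIFO COGS: 161 @ $5 + 246 @ $7 + 172 @ $4 = $3,215

LIFO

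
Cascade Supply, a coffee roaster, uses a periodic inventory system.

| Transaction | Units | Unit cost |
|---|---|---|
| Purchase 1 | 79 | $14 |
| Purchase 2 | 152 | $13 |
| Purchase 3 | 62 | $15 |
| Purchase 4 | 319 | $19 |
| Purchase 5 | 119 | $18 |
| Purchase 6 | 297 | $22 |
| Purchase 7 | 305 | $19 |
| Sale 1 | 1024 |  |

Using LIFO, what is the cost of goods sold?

COGS = $20,228

Sale 1 (1024) [LIFO — newest first]: 305 @ $19 + 297 @ $22 + 119 @ $18 + 303 @ $19 = $20,228
Ending inventory: 79 @ $14 + 152 @ $13 + 62 @ $15 + 16 @ $19 = $4,316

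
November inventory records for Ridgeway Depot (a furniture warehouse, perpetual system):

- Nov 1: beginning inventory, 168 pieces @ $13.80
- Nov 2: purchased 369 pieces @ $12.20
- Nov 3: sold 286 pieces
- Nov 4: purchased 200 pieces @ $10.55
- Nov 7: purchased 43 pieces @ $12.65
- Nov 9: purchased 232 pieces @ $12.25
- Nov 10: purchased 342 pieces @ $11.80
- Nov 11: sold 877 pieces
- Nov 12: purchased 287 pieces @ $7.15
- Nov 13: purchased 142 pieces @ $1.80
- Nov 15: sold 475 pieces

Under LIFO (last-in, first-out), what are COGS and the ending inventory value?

COGS = $16,658.40; ending inventory = $2,001.00

Nov 3, 286 sold [LIFO — newest first]: 286 @ $12.20 = $3,489.20
Nov 11, 877 sold [LIFO — newest first]: 342 @ $11.80 + 232 @ $12.25 + 43 @ $12.65 + 200 @ $10.55 + 60 @ $12.20 = $10,263.55
Nov 15, 475 sold [LIFO — newest first]: 142 @ $1.80 + 287 @ $7.15 + 23 @ $12.20 + 23 @ $13.80 = $2,905.65
Total COGS = $3,489.20 + $10,263.55 + $2,905.65 = $16,658.40
Ending inventory: 145 @ $13.80 = $2,001.00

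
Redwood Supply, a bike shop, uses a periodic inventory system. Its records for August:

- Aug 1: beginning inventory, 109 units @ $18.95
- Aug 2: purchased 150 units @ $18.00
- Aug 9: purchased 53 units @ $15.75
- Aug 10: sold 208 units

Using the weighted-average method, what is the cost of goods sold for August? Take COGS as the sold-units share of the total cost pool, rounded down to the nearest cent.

Aug 10, sell 208: 208/312 × $5,600.30 → $3,733.53
Ending inventory (cost pool remaining) = $1,866.77
Check: goods available $5,600.30 = COGS $3,733.53 + ending $1,866.77

COGS = $3,733.53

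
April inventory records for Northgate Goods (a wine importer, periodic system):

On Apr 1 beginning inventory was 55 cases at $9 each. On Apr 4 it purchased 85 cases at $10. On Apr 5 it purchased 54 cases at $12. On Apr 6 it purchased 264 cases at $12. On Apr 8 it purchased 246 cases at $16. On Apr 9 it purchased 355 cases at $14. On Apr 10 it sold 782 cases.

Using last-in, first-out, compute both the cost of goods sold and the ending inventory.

Apr 10, 782 sold [LIFO — newest first]: 355 @ $14 + 246 @ $16 + 181 @ $12 = $11,078
Ending inventory: 55 @ $9 + 85 @ $10 + 54 @ $12 + 83 @ $12 = $2,989

COGS = $11,078; ending inventory = $2,989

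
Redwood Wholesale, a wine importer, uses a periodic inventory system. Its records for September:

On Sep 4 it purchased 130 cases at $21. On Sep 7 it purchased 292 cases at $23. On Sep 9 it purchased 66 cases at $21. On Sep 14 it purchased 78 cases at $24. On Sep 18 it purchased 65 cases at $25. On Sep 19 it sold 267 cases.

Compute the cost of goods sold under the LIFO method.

Sep 19, 267 sold [LIFO — newest first]: 65 @ $25 + 78 @ $24 + 66 @ $21 + 58 @ $23 = $6,217
Ending inventory: 130 @ $21 + 234 @ $23 = $8,112

COGS = $6,217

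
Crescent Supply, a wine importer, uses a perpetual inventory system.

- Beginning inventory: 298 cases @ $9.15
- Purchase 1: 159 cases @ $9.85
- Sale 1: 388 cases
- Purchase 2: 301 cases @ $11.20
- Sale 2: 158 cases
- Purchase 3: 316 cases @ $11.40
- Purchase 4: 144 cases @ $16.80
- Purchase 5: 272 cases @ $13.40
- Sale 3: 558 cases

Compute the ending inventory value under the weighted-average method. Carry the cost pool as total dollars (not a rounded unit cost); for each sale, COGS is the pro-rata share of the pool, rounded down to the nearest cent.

After Beginning: 298 on hand, pool $2,726.70 (≈ $9.1500 each)
After Purchase 1: 457 on hand, pool $4,292.85 (≈ $9.3935 each)
Sale 1, sell 388: 388/457 × $4,292.85 → $3,644.69
After Purchase 2: 370 on hand, pool $4,019.36 (≈ $10.8631 each)
Sale 2, sell 158: 158/370 × $4,019.36 → $1,716.37
After Purchase 3: 528 on hand, pool $5,905.39 (≈ $11.1845 each)
After Purchase 4: 672 on hand, pool $8,324.59 (≈ $12.3878 each)
After Purchase 5: 944 on hand, pool $11,969.39 (≈ $12.6794 each)
Sale 3, sell 558: 558/944 × $11,969.39 → $7,075.12
Total COGS = $3,644.69 + $1,716.37 + $7,075.12 = $12,436.18
Ending inventory (cost pool remaining) = $4,894.27
Check: goods available $17,330.45 = COGS $12,436.18 + ending $4,894.27

Ending inventory = $4,894.27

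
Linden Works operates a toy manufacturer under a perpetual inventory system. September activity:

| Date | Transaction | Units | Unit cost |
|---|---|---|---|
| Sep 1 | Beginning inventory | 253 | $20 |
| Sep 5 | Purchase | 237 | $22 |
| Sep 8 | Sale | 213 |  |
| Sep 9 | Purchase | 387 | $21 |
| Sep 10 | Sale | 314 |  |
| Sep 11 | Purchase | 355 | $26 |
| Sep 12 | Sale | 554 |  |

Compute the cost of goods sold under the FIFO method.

Sep 8, 213 sold [FIFO — oldest first]: 213 @ $20 = $4,260
Sep 10, 314 sold [FIFO — oldest first]: 40 @ $20 + 237 @ $22 + 37 @ $21 = $6,791
Sep 12, 554 sold [FIFO — oldest first]: 350 @ $21 + 204 @ $26 = $12,654
Total COGS = $4,260 + $6,791 + $12,654 = $23,705
Ending inventory: 151 @ $26 = $3,926

COGS = $23,705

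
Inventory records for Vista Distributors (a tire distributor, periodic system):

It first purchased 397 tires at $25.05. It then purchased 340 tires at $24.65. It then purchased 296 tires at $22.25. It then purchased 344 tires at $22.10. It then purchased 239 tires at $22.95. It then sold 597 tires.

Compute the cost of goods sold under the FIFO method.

COGS = $14,874.85

Sale 1 (597) [FIFO — oldest first]: 397 @ $25.05 + 200 @ $24.65 = $14,874.85
Ending inventory: 140 @ $24.65 + 296 @ $22.25 + 344 @ $22.10 + 239 @ $22.95 = $23,124.45
Check: goods available $37,999.30 = COGS $14,874.85 + ending $23,124.45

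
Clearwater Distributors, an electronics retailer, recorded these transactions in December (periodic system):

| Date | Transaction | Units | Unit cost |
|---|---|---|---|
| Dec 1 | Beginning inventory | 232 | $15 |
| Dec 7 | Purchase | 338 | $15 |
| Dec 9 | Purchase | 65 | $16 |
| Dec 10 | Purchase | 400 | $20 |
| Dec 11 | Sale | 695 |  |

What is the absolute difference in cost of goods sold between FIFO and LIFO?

$1,700

FIFO COGS: 232 @ $15 + 338 @ $15 + 65 @ $16 + 60 @ $20 = $10,790
LIFO COGS: 400 @ $20 + 65 @ $16 + 230 @ $15 = $12,490
Difference = |$10,790 − $12,490| = $1,700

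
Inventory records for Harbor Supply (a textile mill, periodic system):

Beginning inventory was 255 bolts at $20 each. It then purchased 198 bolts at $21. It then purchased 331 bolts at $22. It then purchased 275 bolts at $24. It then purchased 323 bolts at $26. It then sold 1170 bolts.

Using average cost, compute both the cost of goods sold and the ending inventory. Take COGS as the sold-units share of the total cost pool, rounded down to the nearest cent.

COGS = $26,700.04; ending inventory = $4,837.96

Sale 1, sell 1170: 1170/1382 × $31,538.00 → $26,700.04
Ending inventory (cost pool remaining) = $4,837.96
Check: goods available $31,538.00 = COGS $26,700.04 + ending $4,837.96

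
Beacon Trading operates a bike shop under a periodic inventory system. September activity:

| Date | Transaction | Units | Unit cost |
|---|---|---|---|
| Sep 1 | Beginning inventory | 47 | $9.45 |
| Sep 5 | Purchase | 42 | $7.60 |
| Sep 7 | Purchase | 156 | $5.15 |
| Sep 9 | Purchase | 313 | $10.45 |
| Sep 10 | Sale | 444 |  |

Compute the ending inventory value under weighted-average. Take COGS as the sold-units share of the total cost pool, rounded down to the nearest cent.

Sep 10, sell 444: 444/558 × $4,837.60 → $3,849.27
Ending inventory (cost pool remaining) = $988.33
Check: goods available $4,837.60 = COGS $3,849.27 + ending $988.33

Ending inventory = $988.33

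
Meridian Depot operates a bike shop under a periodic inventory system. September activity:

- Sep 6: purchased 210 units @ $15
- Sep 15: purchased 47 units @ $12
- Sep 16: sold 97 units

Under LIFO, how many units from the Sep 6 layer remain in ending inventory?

160

Sep 16, 97 sold [LIFO — newest first]: 47 @ $12 + 50 @ $15 = $1,314
Ending inventory: 160 @ $15 = $2,400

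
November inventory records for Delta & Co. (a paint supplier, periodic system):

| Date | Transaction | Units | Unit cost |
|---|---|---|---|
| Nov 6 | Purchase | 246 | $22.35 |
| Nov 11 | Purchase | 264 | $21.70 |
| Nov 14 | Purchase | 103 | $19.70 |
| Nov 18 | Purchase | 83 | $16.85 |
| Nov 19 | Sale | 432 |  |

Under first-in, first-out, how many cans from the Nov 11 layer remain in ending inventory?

Nov 19, 432 sold [FIFO — oldest first]: 246 @ $22.35 + 186 @ $21.70 = $9,534.30
Ending inventory: 78 @ $21.70 + 103 @ $19.70 + 83 @ $16.85 = $5,120.25
Check: goods available $14,654.55 = COGS $9,534.30 + ending $5,120.25

78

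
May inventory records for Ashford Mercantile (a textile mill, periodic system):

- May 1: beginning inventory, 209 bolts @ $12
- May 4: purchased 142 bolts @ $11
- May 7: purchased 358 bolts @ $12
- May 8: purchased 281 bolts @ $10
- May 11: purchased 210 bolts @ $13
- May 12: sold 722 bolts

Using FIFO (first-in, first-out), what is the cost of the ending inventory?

Ending inventory = $5,410

May 12, 722 sold [FIFO — oldest first]: 209 @ $12 + 142 @ $11 + 358 @ $12 + 13 @ $10 = $8,496
Ending inventory: 268 @ $10 + 210 @ $13 = $5,410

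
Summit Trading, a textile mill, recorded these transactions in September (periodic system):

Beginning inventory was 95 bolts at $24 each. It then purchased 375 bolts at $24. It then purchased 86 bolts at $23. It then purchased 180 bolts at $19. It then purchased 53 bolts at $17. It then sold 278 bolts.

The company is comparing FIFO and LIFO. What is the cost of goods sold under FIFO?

FIFO COGS: 95 @ $24 + 183 @ $24 = $6,672
LIFO COGS: 53 @ $17 + 180 @ $19 + 45 @ $23 = $5,356

COGS = $6,672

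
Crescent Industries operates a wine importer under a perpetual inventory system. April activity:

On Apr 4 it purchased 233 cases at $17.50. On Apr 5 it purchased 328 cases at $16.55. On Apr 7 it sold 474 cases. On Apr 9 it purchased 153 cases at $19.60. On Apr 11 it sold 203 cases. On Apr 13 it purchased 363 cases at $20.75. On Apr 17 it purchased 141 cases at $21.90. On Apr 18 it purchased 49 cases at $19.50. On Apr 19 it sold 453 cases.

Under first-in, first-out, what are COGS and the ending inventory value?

COGS = $21,197.65; ending inventory = $2,882.70

Apr 7, 474 sold [FIFO — oldest first]: 233 @ $17.50 + 241 @ $16.55 = $8,066.05
Apr 11, 203 sold [FIFO — oldest first]: 87 @ $16.55 + 116 @ $19.60 = $3,713.45
Apr 19, 453 sold [FIFO — oldest first]: 37 @ $19.60 + 363 @ $20.75 + 53 @ $21.90 = $9,418.15
Total COGS = $8,066.05 + $3,713.45 + $9,418.15 = $21,197.65
Ending inventory: 88 @ $21.90 + 49 @ $19.50 = $2,882.70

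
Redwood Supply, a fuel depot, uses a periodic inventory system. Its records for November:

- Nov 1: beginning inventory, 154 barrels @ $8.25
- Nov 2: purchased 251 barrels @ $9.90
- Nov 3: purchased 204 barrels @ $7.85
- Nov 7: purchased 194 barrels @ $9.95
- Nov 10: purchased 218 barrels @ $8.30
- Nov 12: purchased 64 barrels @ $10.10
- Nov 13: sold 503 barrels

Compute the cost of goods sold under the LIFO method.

Nov 13, 503 sold [LIFO — newest first]: 64 @ $10.10 + 218 @ $8.30 + 194 @ $9.95 + 27 @ $7.85 = $4,598.05
Ending inventory: 154 @ $8.25 + 251 @ $9.90 + 177 @ $7.85 = $5,144.85
Check: goods available $9,742.90 = COGS $4,598.05 + ending $5,144.85

COGS = $4,598.05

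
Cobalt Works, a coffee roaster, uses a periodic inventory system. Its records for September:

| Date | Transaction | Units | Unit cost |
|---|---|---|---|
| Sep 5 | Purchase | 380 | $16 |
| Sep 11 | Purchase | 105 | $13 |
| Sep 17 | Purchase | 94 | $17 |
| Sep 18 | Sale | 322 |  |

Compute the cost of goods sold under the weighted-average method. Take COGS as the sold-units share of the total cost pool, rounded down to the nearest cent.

COGS = $5,029.09

Sep 18, sell 322: 322/579 × $9,043.00 → $5,029.09
Ending inventory (cost pool remaining) = $4,013.91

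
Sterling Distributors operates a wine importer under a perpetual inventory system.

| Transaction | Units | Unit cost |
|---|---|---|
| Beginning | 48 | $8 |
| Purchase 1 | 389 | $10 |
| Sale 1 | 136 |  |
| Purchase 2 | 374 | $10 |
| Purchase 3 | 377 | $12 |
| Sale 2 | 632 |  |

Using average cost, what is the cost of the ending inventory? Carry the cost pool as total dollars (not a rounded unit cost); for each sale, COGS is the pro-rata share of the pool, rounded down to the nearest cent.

After Beginning: 48 on hand, pool $384.00 (≈ $8.0000 each)
After Purchase 1: 437 on hand, pool $4,274.00 (≈ $9.7803 each)
Sale 1, sell 136: 136/437 × $4,274.00 → $1,330.12
After Purchase 2: 675 on hand, pool $6,683.88 (≈ $9.9020 each)
After Purchase 3: 1052 on hand, pool $11,207.88 (≈ $10.6539 each)
Sale 2, sell 632: 632/1052 × $11,207.88 → $6,733.25
Total COGS = $1,330.12 + $6,733.25 = $8,063.37
Ending inventory (cost pool remaining) = $4,474.63

Ending inventory = $4,474.63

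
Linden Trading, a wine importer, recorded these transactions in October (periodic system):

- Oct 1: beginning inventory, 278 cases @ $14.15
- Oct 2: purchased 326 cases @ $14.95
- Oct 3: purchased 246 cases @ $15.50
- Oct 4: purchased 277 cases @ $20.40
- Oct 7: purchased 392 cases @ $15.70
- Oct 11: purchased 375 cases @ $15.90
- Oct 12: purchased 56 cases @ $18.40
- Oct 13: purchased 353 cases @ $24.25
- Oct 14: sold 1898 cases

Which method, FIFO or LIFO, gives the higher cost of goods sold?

FIFO COGS: 278 @ $14.15 + 326 @ $14.95 + 246 @ $15.50 + 277 @ $20.40 + 392 @ $15.70 + 375 @ $15.90 + 4 @ $18.40 = $30,461.70
LIFO COGS: 353 @ $24.25 + 56 @ $18.40 + 375 @ $15.90 + 392 @ $15.70 + 277 @ $20.40 + 246 @ $15.50 + 199 @ $14.95 = $34,146.40

LIFO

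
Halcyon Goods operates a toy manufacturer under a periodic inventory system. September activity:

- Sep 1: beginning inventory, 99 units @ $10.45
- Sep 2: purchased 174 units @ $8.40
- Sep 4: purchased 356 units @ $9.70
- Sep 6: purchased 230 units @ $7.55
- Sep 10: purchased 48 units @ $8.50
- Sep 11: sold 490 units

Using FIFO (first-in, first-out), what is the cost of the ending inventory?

Ending inventory = $3,492.80

Sep 11, 490 sold [FIFO — oldest first]: 99 @ $10.45 + 174 @ $8.40 + 217 @ $9.70 = $4,601.05
Ending inventory: 139 @ $9.70 + 230 @ $7.55 + 48 @ $8.50 = $3,492.80
Check: goods available $8,093.85 = COGS $4,601.05 + ending $3,492.80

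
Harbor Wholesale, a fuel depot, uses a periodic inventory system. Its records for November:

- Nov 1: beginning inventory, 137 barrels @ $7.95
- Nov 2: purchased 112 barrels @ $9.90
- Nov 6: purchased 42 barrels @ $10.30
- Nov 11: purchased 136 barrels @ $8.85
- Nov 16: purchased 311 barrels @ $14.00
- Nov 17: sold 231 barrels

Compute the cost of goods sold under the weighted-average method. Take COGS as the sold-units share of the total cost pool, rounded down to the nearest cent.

Nov 17, sell 231: 231/738 × $8,188.15 → $2,562.95
Ending inventory (cost pool remaining) = $5,625.20

COGS = $2,562.95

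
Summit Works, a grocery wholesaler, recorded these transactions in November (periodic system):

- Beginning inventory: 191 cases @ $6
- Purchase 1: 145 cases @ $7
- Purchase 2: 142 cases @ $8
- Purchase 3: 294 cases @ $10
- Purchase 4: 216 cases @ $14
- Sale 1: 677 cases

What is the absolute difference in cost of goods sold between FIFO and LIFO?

$1,988

FIFO COGS: 191 @ $6 + 145 @ $7 + 142 @ $8 + 199 @ $10 = $5,287
LIFO COGS: 216 @ $14 + 294 @ $10 + 142 @ $8 + 25 @ $7 = $7,275
Difference = |$5,287 − $7,275| = $1,988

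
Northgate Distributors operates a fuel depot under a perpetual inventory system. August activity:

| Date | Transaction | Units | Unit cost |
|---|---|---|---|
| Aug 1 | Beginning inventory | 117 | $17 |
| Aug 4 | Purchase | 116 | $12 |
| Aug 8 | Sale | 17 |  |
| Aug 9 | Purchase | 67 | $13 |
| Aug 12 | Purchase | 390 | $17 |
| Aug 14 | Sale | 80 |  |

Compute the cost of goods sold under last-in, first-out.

COGS = $1,564

Aug 8, 17 sold [LIFO — newest first]: 17 @ $12 = $204
Aug 14, 80 sold [LIFO — newest first]: 80 @ $17 = $1,360
Total COGS = $204 + $1,360 = $1,564
Ending inventory: 117 @ $17 + 99 @ $12 + 67 @ $13 + 310 @ $17 = $9,318
Check: goods available $10,882 = COGS $1,564 + ending $9,318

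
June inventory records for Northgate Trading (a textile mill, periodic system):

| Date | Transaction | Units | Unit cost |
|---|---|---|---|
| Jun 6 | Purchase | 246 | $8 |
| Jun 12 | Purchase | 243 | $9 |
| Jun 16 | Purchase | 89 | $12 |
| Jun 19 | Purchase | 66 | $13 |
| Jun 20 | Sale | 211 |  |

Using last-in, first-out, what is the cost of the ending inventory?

Ending inventory = $3,651

Jun 20, 211 sold [LIFO — newest first]: 66 @ $13 + 89 @ $12 + 56 @ $9 = $2,430
Ending inventory: 246 @ $8 + 187 @ $9 = $3,651
Check: goods available $6,081 = COGS $2,430 + ending $3,651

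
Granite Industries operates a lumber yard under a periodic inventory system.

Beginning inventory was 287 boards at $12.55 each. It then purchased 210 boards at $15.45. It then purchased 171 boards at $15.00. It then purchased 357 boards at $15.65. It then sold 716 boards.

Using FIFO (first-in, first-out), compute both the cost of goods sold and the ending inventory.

COGS = $10,162.55; ending inventory = $4,835.85

Sale 1 (716) [FIFO — oldest first]: 287 @ $12.55 + 210 @ $15.45 + 171 @ $15.00 + 48 @ $15.65 = $10,162.55
Ending inventory: 309 @ $15.65 = $4,835.85
Check: goods available $14,998.40 = COGS $10,162.55 + ending $4,835.85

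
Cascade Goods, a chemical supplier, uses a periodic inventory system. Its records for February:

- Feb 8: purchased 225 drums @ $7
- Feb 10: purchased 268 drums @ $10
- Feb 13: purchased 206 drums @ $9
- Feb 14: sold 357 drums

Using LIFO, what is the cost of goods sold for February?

COGS = $3,364

Feb 14, 357 sold [LIFO — newest first]: 206 @ $9 + 151 @ $10 = $3,364
Ending inventory: 225 @ $7 + 117 @ $10 = $2,745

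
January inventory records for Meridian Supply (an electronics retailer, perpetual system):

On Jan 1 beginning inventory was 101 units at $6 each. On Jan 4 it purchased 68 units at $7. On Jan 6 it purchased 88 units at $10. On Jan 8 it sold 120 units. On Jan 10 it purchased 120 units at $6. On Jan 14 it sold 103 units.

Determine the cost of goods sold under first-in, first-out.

COGS = $1,622

Jan 8, 120 sold [FIFO — oldest first]: 101 @ $6 + 19 @ $7 = $739
Jan 14, 103 sold [FIFO — oldest first]: 49 @ $7 + 54 @ $10 = $883
Total COGS = $739 + $883 = $1,622
Ending inventory: 34 @ $10 + 120 @ $6 = $1,060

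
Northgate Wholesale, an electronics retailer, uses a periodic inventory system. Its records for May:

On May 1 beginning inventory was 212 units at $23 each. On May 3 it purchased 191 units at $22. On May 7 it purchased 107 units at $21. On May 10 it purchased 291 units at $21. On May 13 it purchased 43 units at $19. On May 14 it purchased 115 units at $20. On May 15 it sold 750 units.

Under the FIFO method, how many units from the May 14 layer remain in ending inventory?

115

May 15, 750 sold [FIFO — oldest first]: 212 @ $23 + 191 @ $22 + 107 @ $21 + 240 @ $21 = $16,365
Ending inventory: 51 @ $21 + 43 @ $19 + 115 @ $20 = $4,188
Check: goods available $20,553 = COGS $16,365 + ending $4,188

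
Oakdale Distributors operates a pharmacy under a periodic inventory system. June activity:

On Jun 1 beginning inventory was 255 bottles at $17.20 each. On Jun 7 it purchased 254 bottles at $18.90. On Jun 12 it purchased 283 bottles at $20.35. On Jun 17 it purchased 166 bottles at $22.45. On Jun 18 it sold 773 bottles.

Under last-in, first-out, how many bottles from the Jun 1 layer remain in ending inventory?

Jun 18, 773 sold [LIFO — newest first]: 166 @ $22.45 + 283 @ $20.35 + 254 @ $18.90 + 70 @ $17.20 = $15,490.35
Ending inventory: 185 @ $17.20 = $3,182.00
Check: goods available $18,672.35 = COGS $15,490.35 + ending $3,182.00

185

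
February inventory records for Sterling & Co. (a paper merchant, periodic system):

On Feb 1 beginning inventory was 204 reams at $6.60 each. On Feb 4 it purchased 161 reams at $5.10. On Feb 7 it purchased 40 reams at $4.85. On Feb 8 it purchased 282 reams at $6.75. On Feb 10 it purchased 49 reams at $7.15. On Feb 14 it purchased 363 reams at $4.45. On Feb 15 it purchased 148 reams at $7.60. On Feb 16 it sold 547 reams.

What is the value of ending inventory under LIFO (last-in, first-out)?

Ending inventory = $4,357.95

Feb 16, 547 sold [LIFO — newest first]: 148 @ $7.60 + 363 @ $4.45 + 36 @ $7.15 = $2,997.55
Ending inventory: 204 @ $6.60 + 161 @ $5.10 + 40 @ $4.85 + 282 @ $6.75 + 13 @ $7.15 = $4,357.95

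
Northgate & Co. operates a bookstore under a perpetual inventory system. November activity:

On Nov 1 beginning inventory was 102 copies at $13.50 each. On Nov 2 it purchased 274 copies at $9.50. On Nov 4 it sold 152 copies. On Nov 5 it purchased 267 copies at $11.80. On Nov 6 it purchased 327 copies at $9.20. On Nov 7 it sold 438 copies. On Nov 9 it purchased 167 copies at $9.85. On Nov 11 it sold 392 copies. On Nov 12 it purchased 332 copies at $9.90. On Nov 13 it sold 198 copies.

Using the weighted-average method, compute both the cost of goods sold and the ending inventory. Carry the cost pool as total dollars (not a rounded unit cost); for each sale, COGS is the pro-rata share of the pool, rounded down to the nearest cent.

After Nov 1: 102 on hand, pool $1,377.00 (≈ $13.5000 each)
After Nov 2: 376 on hand, pool $3,980.00 (≈ $10.5851 each)
Nov 4, sell 152: 152/376 × $3,980.00 → $1,608.93
After Nov 5: 491 on hand, pool $5,521.67 (≈ $11.2458 each)
After Nov 6: 818 on hand, pool $8,530.07 (≈ $10.4280 each)
Nov 7, sell 438: 438/818 × $8,530.07 → $4,567.44
After Nov 9: 547 on hand, pool $5,607.58 (≈ $10.2515 each)
Nov 11, sell 392: 392/547 × $5,607.58 → $4,018.59
After Nov 12: 487 on hand, pool $4,875.79 (≈ $10.0119 each)
Nov 13, sell 198: 198/487 × $4,875.79 → $1,982.35
Total COGS = $1,608.93 + $4,567.44 + $4,018.59 + $1,982.35 = $12,177.31
Ending inventory (cost pool remaining) = $2,893.44
Check: goods available $15,070.75 = COGS $12,177.31 + ending $2,893.44

COGS = $12,177.31; ending inventory = $2,893.44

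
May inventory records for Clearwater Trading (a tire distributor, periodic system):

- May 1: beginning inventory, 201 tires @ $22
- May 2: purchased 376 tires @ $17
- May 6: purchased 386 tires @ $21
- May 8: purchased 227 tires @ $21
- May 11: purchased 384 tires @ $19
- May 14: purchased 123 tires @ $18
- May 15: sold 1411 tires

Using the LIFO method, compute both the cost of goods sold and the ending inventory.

May 15, 1411 sold [LIFO — newest first]: 123 @ $18 + 384 @ $19 + 227 @ $21 + 386 @ $21 + 291 @ $17 = $27,330
Ending inventory: 201 @ $22 + 85 @ $17 = $5,867

COGS = $27,330; ending inventory = $5,867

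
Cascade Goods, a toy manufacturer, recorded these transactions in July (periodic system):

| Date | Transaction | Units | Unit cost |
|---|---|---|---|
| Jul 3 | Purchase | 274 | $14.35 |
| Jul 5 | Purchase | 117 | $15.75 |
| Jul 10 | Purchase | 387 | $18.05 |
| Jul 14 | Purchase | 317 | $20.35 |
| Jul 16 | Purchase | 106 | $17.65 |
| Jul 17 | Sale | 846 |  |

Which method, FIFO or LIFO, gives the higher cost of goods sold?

FIFO COGS: 274 @ $14.35 + 117 @ $15.75 + 387 @ $18.05 + 68 @ $20.35 = $14,143.80
LIFO COGS: 106 @ $17.65 + 317 @ $20.35 + 387 @ $18.05 + 36 @ $15.75 = $15,874.20

LIFO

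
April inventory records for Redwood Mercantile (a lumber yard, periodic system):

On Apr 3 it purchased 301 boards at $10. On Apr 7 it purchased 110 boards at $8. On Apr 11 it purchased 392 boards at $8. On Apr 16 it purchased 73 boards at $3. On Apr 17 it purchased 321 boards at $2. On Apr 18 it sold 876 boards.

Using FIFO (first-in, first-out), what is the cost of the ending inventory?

Apr 18, 876 sold [FIFO — oldest first]: 301 @ $10 + 110 @ $8 + 392 @ $8 + 73 @ $3 = $7,245
Ending inventory: 321 @ $2 = $642

Ending inventory = $642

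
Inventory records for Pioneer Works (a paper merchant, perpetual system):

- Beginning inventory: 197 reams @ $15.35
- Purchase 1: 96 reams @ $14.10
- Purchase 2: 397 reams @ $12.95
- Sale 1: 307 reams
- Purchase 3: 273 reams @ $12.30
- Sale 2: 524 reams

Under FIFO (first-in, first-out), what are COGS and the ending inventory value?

Sale 1 (307) [FIFO — oldest first]: 197 @ $15.35 + 96 @ $14.10 + 14 @ $12.95 = $4,558.85
Sale 2 (524) [FIFO — oldest first]: 383 @ $12.95 + 141 @ $12.30 = $6,694.15
Total COGS = $4,558.85 + $6,694.15 = $11,253.00
Ending inventory: 132 @ $12.30 = $1,623.60

COGS = $11,253.00; ending inventory = $1,623.60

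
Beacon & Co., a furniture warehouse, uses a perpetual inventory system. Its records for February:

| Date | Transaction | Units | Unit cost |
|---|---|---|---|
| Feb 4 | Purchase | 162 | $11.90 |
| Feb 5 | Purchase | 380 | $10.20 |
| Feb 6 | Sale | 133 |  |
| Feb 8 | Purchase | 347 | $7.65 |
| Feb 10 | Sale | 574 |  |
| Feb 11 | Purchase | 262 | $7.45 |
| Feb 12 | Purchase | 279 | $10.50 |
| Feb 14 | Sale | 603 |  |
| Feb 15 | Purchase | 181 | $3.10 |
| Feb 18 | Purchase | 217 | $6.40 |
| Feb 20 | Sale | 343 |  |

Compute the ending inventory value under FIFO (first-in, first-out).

Ending inventory = $1,120.00

Feb 6, 133 sold [FIFO — oldest first]: 133 @ $11.90 = $1,582.70
Feb 10, 574 sold [FIFO — oldest first]: 29 @ $11.90 + 380 @ $10.20 + 165 @ $7.65 = $5,483.35
Feb 14, 603 sold [FIFO — oldest first]: 182 @ $7.65 + 262 @ $7.45 + 159 @ $10.50 = $5,013.70
Feb 20, 343 sold [FIFO — oldest first]: 120 @ $10.50 + 181 @ $3.10 + 42 @ $6.40 = $2,089.90
Total COGS = $1,582.70 + $5,483.35 + $5,013.70 + $2,089.90 = $14,169.65
Ending inventory: 175 @ $6.40 = $1,120.00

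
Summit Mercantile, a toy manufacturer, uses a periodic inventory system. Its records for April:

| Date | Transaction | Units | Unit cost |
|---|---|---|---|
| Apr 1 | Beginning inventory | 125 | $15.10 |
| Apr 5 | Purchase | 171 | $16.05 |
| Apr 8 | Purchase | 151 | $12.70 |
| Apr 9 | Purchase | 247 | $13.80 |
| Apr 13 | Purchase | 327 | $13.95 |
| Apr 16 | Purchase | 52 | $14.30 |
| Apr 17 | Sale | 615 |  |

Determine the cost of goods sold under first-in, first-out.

COGS = $8,868.15

Apr 17, 615 sold [FIFO — oldest first]: 125 @ $15.10 + 171 @ $16.05 + 151 @ $12.70 + 168 @ $13.80 = $8,868.15
Ending inventory: 79 @ $13.80 + 327 @ $13.95 + 52 @ $14.30 = $6,395.45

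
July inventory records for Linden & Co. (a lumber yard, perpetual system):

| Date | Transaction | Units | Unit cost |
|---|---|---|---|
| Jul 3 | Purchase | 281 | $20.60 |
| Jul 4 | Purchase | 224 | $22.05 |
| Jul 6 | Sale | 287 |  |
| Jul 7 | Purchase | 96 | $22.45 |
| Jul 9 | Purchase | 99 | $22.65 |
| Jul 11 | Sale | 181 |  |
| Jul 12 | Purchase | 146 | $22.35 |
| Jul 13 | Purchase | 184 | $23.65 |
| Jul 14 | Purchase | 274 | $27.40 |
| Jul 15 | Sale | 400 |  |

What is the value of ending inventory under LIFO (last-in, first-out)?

Jul 6, 287 sold [LIFO — newest first]: 224 @ $22.05 + 63 @ $20.60 = $6,237.00
Jul 11, 181 sold [LIFO — newest first]: 99 @ $22.65 + 82 @ $22.45 = $4,083.25
Jul 15, 400 sold [LIFO — newest first]: 274 @ $27.40 + 126 @ $23.65 = $10,487.50
Total COGS = $6,237.00 + $4,083.25 + $10,487.50 = $20,807.75
Ending inventory: 218 @ $20.60 + 14 @ $22.45 + 146 @ $22.35 + 58 @ $23.65 = $9,439.90

Ending inventory = $9,439.90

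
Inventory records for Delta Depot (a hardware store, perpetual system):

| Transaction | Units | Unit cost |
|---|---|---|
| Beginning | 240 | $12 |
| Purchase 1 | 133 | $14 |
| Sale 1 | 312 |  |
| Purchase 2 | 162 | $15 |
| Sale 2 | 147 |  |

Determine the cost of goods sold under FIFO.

COGS = $6,032

Sale 1 (312) [FIFO — oldest first]: 240 @ $12 + 72 @ $14 = $3,888
Sale 2 (147) [FIFO — oldest first]: 61 @ $14 + 86 @ $15 = $2,144
Total COGS = $3,888 + $2,144 = $6,032
Ending inventory: 76 @ $15 = $1,140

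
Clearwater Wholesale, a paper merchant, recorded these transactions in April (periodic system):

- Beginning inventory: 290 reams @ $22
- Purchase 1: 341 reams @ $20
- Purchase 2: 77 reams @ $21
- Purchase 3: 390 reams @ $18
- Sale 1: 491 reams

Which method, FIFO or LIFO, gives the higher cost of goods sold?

FIFO COGS: 290 @ $22 + 201 @ $20 = $10,400
LIFO COGS: 390 @ $18 + 77 @ $21 + 24 @ $20 = $9,117

FIFO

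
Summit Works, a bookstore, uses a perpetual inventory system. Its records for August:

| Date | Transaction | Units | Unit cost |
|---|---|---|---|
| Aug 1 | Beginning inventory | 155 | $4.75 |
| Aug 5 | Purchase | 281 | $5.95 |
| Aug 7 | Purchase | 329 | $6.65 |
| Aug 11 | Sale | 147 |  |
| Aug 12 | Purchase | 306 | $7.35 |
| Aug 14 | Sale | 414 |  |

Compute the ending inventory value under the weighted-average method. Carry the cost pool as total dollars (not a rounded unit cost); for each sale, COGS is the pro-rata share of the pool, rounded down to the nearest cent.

After Aug 1: 155 on hand, pool $736.25 (≈ $4.7500 each)
After Aug 5: 436 on hand, pool $2,408.20 (≈ $5.5234 each)
After Aug 7: 765 on hand, pool $4,596.05 (≈ $6.0079 each)
Aug 11, sell 147: 147/765 × $4,596.05 → $883.16
After Aug 12: 924 on hand, pool $5,961.99 (≈ $6.4524 each)
Aug 14, sell 414: 414/924 × $5,961.99 → $2,671.28
Total COGS = $883.16 + $2,671.28 = $3,554.44
Ending inventory (cost pool remaining) = $3,290.71
Check: goods available $6,845.15 = COGS $3,554.44 + ending $3,290.71

Ending inventory = $3,290.71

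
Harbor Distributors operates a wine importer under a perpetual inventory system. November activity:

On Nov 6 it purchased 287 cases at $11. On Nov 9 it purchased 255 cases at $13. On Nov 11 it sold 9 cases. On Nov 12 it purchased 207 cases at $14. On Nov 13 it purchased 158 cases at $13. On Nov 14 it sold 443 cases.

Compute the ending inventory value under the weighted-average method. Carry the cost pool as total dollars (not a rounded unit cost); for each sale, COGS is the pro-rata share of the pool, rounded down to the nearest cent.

Ending inventory = $5,733.89

After Nov 6: 287 on hand, pool $3,157.00 (≈ $11.0000 each)
After Nov 9: 542 on hand, pool $6,472.00 (≈ $11.9410 each)
Nov 11, sell 9: 9/542 × $6,472.00 → $107.46
After Nov 12: 740 on hand, pool $9,262.54 (≈ $12.5169 each)
After Nov 13: 898 on hand, pool $11,316.54 (≈ $12.6019 each)
Nov 14, sell 443: 443/898 × $11,316.54 → $5,582.65
Total COGS = $107.46 + $5,582.65 = $5,690.11
Ending inventory (cost pool remaining) = $5,733.89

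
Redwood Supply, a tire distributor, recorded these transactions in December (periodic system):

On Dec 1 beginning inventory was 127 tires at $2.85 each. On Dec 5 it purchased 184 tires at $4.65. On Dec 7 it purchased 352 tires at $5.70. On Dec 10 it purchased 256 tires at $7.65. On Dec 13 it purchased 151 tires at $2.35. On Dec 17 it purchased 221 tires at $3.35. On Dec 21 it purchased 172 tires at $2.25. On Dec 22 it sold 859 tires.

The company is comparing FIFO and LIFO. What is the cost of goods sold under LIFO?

COGS = $3,776.90

FIFO COGS: 127 @ $2.85 + 184 @ $4.65 + 352 @ $5.70 + 196 @ $7.65 = $4,723.35
LIFO COGS: 172 @ $2.25 + 221 @ $3.35 + 151 @ $2.35 + 256 @ $7.65 + 59 @ $5.70 = $3,776.90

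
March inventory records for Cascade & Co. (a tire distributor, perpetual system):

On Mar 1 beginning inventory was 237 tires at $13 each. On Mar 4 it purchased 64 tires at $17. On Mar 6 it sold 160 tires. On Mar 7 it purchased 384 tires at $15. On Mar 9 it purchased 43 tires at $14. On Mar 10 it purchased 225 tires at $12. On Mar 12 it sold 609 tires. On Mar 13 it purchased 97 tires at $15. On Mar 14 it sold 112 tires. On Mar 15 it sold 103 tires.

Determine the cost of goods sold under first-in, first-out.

COGS = $13,696

Mar 6, 160 sold [FIFO — oldest first]: 160 @ $13 = $2,080
Mar 12, 609 sold [FIFO — oldest first]: 77 @ $13 + 64 @ $17 + 384 @ $15 + 43 @ $14 + 41 @ $12 = $8,943
Mar 14, 112 sold [FIFO — oldest first]: 112 @ $12 = $1,344
Mar 15, 103 sold [FIFO — oldest first]: 72 @ $12 + 31 @ $15 = $1,329
Total COGS = $2,080 + $8,943 + $1,344 + $1,329 = $13,696
Ending inventory: 66 @ $15 = $990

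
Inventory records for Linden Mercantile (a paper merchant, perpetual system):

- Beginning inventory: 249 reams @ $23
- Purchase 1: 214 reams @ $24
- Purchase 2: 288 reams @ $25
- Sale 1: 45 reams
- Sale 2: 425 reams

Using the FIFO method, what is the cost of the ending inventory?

Ending inventory = $7,025

Sale 1 (45) [FIFO — oldest first]: 45 @ $23 = $1,035
Sale 2 (425) [FIFO — oldest first]: 204 @ $23 + 214 @ $24 + 7 @ $25 = $10,003
Total COGS = $1,035 + $10,003 = $11,038
Ending inventory: 281 @ $25 = $7,025
Check: goods available $18,063 = COGS $11,038 + ending $7,025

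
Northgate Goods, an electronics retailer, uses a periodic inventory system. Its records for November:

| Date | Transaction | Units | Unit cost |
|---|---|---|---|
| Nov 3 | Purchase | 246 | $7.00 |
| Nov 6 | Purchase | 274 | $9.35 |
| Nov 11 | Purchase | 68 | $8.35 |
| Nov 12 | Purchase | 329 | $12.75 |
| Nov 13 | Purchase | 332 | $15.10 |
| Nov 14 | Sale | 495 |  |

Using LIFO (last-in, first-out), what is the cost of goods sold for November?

COGS = $7,091.45

Nov 14, 495 sold [LIFO — newest first]: 332 @ $15.10 + 163 @ $12.75 = $7,091.45
Ending inventory: 246 @ $7.00 + 274 @ $9.35 + 68 @ $8.35 + 166 @ $12.75 = $6,968.20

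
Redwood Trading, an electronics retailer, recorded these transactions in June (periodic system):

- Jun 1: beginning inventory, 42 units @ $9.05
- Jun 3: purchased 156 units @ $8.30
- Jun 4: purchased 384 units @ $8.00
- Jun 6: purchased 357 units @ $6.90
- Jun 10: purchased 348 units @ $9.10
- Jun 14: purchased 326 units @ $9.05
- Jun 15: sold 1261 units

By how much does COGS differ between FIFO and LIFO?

FIFO COGS: 42 @ $9.05 + 156 @ $8.30 + 384 @ $8.00 + 357 @ $6.90 + 322 @ $9.10 = $10,140.40
LIFO COGS: 326 @ $9.05 + 348 @ $9.10 + 357 @ $6.90 + 230 @ $8.00 = $10,420.40
Difference = |$10,140.40 − $10,420.40| = $280.00

$280.00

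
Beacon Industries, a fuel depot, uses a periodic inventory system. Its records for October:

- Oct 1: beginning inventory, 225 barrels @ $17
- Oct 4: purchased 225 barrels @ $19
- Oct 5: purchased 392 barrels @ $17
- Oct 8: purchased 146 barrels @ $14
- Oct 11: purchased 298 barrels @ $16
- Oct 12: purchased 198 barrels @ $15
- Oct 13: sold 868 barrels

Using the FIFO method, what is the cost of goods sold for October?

Oct 13, 868 sold [FIFO — oldest first]: 225 @ $17 + 225 @ $19 + 392 @ $17 + 26 @ $14 = $15,128
Ending inventory: 120 @ $14 + 298 @ $16 + 198 @ $15 = $9,418

COGS = $15,128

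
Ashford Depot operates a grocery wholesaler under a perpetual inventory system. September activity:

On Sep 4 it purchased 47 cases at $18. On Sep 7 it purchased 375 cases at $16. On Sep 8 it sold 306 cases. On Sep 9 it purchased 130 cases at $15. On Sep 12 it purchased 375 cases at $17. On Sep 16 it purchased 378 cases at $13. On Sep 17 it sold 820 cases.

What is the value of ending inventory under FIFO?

Sep 8, 306 sold [FIFO — oldest first]: 47 @ $18 + 259 @ $16 = $4,990
Sep 17, 820 sold [FIFO — oldest first]: 116 @ $16 + 130 @ $15 + 375 @ $17 + 199 @ $13 = $12,768
Total COGS = $4,990 + $12,768 = $17,758
Ending inventory: 179 @ $13 = $2,327
Check: goods available $20,085 = COGS $17,758 + ending $2,327

Ending inventory = $2,327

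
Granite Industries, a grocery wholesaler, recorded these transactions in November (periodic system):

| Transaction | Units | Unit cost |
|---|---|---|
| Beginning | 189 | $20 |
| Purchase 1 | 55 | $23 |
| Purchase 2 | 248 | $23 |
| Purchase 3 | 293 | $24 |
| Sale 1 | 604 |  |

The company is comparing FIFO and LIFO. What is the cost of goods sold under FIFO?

COGS = $13,437

FIFO COGS: 189 @ $20 + 55 @ $23 + 248 @ $23 + 112 @ $24 = $13,437
LIFO COGS: 293 @ $24 + 248 @ $23 + 55 @ $23 + 8 @ $20 = $14,161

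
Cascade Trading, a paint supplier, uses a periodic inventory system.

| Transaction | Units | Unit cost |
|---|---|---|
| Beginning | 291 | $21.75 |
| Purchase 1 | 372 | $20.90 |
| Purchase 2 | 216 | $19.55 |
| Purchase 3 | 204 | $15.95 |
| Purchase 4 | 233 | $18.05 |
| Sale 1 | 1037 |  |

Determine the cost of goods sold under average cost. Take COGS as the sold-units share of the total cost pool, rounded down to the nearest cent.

Sale 1, sell 1037: 1037/1316 × $25,786.30 → $20,319.44
Ending inventory (cost pool remaining) = $5,466.86

COGS = $20,319.44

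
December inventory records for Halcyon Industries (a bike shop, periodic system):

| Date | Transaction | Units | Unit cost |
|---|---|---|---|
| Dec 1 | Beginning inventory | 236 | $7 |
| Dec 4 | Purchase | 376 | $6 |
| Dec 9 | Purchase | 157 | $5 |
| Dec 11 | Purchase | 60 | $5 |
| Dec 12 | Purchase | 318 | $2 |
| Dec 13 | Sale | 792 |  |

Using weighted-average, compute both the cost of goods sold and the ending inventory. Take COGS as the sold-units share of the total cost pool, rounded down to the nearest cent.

Dec 13, sell 792: 792/1147 × $5,629.00 → $3,886.80
Ending inventory (cost pool remaining) = $1,742.20
Check: goods available $5,629.00 = COGS $3,886.80 + ending $1,742.20

COGS = $3,886.80; ending inventory = $1,742.20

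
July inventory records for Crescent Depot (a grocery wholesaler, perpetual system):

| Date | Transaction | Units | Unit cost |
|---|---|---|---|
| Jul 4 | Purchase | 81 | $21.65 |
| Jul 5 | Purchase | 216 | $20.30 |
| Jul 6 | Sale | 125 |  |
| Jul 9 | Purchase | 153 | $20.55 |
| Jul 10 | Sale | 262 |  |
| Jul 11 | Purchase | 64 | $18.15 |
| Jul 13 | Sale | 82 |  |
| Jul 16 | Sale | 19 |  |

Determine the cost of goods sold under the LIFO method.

Jul 6, 125 sold [LIFO — newest first]: 125 @ $20.30 = $2,537.50
Jul 10, 262 sold [LIFO — newest first]: 153 @ $20.55 + 91 @ $20.30 + 18 @ $21.65 = $5,381.15
Jul 13, 82 sold [LIFO — newest first]: 64 @ $18.15 + 18 @ $21.65 = $1,551.30
Jul 16, 19 sold [LIFO — newest first]: 19 @ $21.65 = $411.35
Total COGS = $2,537.50 + $5,381.15 + $1,551.30 + $411.35 = $9,881.30
Ending inventory: 26 @ $21.65 = $562.90

COGS = $9,881.30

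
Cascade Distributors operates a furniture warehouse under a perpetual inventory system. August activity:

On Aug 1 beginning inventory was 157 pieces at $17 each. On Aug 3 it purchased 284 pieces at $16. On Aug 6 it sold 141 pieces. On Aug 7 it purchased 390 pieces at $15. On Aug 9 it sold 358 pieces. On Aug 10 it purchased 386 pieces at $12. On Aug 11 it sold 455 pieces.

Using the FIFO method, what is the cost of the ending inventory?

Ending inventory = $3,156

Aug 6, 141 sold [FIFO — oldest first]: 141 @ $17 = $2,397
Aug 9, 358 sold [FIFO — oldest first]: 16 @ $17 + 284 @ $16 + 58 @ $15 = $5,686
Aug 11, 455 sold [FIFO — oldest first]: 332 @ $15 + 123 @ $12 = $6,456
Total COGS = $2,397 + $5,686 + $6,456 = $14,539
Ending inventory: 263 @ $12 = $3,156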